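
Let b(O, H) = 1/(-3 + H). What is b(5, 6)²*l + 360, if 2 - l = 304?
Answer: 2938/9 ≈ 326.44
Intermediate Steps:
l = -302 (l = 2 - 1*304 = 2 - 304 = -302)
b(5, 6)²*l + 360 = (1/(-3 + 6))²*(-302) + 360 = (1/3)²*(-302) + 360 = (⅓)²*(-302) + 360 = (⅑)*(-302) + 360 = -302/9 + 360 = 2938/9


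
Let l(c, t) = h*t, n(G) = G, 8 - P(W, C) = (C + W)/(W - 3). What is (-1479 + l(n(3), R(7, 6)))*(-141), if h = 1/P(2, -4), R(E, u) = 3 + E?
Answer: 208304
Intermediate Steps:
P(W, C) = 8 - (C + W)/(-3 + W) (P(W, C) = 8 - (C + W)/(W - 3) = 8 - (C + W)/(-3 + W))
h = ⅙ (h = 1/((-24 - 1*(-4) + 7*2)/(-3 + 2)) = 1/((-24 + 4 + 14)/(-1)) = 1/(-1*(-6)) = 1/6 = ⅙ ≈ 0.16667)
l(c, t) = t/6
(-1479 + l(n(3), R(7, 6)))*(-141) = (-1479 + (3 + 7)/6)*(-141) = (-1479 + (⅙)*10)*(-141) = (-1479 + 5/3)*(-141) = -4432/3*(-141) = 208304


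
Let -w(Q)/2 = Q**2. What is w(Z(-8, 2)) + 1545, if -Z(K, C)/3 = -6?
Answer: 897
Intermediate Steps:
Z(K, C) = 18 (Z(K, C) = -3*(-6) = 18)
w(Q) = -2*Q**2
w(Z(-8, 2)) + 1545 = -2*18**2 + 1545 = -2*324 + 1545 = -648 + 1545 = 897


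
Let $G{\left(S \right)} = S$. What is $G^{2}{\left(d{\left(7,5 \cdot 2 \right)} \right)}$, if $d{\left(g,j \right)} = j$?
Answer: $100$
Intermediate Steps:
$G^{2}{\left(d{\left(7,5 \cdot 2 \right)} \right)} = \left(5 \cdot 2\right)^{2} = 10^{2} = 100$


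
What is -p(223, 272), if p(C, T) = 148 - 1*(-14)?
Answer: -162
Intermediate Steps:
p(C, T) = 162 (p(C, T) = 148 + 14 = 162)
-p(223, 272) = -1*162 = -162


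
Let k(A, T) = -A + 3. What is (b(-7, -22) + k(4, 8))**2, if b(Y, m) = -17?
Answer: 324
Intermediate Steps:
k(A, T) = 3 - A
(b(-7, -22) + k(4, 8))**2 = (-17 + (3 - 1*4))**2 = (-17 + (3 - 4))**2 = (-17 - 1)**2 = (-18)**2 = 324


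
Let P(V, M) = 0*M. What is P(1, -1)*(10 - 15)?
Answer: 0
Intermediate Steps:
P(V, M) = 0
P(1, -1)*(10 - 15) = 0*(10 - 15) = 0*(-5) = 0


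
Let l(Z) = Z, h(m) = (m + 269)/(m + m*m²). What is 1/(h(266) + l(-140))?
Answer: -18821362/2634990145 ≈ -0.0071429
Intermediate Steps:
h(m) = (269 + m)/(m + m³)
1/(h(266) + l(-140)) = 1/((269 + 266)/(266 + 266³) - 140) = 1/(535/(266 + 18821096) - 140) = 1/(535/18821362 - 140) = 1/(-2634990145/18821362) = -18821362/2634990145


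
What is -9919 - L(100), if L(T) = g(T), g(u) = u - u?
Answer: -9919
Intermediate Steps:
g(u) = 0
L(T) = 0
-9919 - L(100) = -9919 - 1*0 = -9919 + 0 = -9919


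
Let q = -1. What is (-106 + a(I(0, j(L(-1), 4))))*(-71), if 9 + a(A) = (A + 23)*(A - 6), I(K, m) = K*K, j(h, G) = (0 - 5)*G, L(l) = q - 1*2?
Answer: 17963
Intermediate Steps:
L(l) = -3 (L(l) = -1 - 1*2 = -1 - 2 = -3)
j(h, G) = -5*G
I(K, m) = K²
a(A) = -9 + (-6 + A)*(23 + A) (a(A) = -9 + (A + 23)*(A - 6) = -9 + (23 + A)*(-6 + A) = -9 + (-6 + A)*(23 + A))
(-106 + a(I(0, j(L(-1), 4))))*(-71) = (-106 + (-147 + (0²)² + 17*0²))*(-71) = (-106 + (-147 + 0² + 17*0))*(-71) = (-106 + (-147 + 0 + 0))*(-71) = (-106 - 147)*(-71) = -253*(-71) = 17963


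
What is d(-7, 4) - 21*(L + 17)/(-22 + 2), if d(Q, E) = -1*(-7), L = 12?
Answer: 749/20 ≈ 37.450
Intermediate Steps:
d(Q, E) = 7
d(-7, 4) - 21*(L + 17)/(-22 + 2) = 7 - 21*(12 + 17)/(-22 + 2) = 7 - 609/(-20) = 7 - 609*(-1)/20 = 7 - 21*(-29/20) = 7 + 609/20 = 749/20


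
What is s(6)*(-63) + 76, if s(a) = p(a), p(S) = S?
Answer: -302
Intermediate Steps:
s(a) = a
s(6)*(-63) + 76 = 6*(-63) + 76 = -378 + 76 = -302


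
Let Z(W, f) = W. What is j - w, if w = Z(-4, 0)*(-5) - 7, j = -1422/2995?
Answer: -40357/2995 ≈ -13.475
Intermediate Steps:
j = -1422/2995 ≈ -0.47479
w = 13 (w = -4*(-5) - 7 = 20 - 7 = 13)
j - w = -1422/2995 - 1*13 = -1422/2995 - 13 = -40357/2995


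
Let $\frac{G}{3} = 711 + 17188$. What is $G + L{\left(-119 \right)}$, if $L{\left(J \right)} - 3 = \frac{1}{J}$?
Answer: $\frac{6390299}{119} \approx 53700.0$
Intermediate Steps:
$L{\left(J \right)} = 3 + \frac{1}{J}$
$G = 53697$ ($G = 3 \left(711 + 17188\right) = 3 \cdot 17899 = 53697$)
$G + L{\left(-119 \right)} = 53697 + \left(3 + \frac{1}{-119}\right) = 53697 + \left(3 - \frac{1}{119}\right) = 53697 + \frac{356}{119} = \frac{6390299}{119}$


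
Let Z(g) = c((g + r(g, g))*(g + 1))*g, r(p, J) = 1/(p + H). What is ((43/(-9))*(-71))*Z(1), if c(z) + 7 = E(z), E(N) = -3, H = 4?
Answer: -30530/9 ≈ -3392.2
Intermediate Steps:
r(p, J) = 1/(4 + p) (r(p, J) = 1/(p + 4) = 1/(4 + p))
c(z) = -10 (c(z) = -7 - 3 = -10)
Z(g) = -10*g
((43/(-9))*(-71))*Z(1) = ((43/(-9))*(-71))*(-10*1) = ((43*(-⅑))*(-71))*(-10) = -43/9*(-71)*(-10) = (3053/9)*(-10) = -30530/9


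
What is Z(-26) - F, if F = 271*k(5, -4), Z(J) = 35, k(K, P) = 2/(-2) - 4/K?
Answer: 2614/5 ≈ 522.80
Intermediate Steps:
k(K, P) = -1 - 4/K (k(K, P) = 2*(-½) - 4/K = -1 - 4/K)
F = -2439/5 (F = 271*((-4 - 1*5)/5) = 271*((-4 - 5)/5) = 271*((⅕)*(-9)) = 271*(-9/5) = -2439/5 ≈ -487.80)
Z(-26) - F = 35 - 1*(-2439/5) = 35 + 2439/5 = 2614/5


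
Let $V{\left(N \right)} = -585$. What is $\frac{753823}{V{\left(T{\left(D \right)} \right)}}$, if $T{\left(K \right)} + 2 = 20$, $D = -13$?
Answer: $- \frac{753823}{585} \approx -1288.6$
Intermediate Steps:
$T{\left(K \right)} = 18$ ($T{\left(K \right)} = -2 + 20 = 18$)
$\frac{753823}{V{\left(T{\left(D \right)} \right)}} = \frac{753823}{-585} = 753823 \left(- \frac{1}{585}\right) = - \frac{753823}{585}$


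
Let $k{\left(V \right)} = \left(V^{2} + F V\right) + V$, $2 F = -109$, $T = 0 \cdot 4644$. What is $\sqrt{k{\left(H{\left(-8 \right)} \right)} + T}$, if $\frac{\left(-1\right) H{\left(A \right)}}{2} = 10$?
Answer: $7 \sqrt{30} \approx 38.341$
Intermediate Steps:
$T = 0$
$F = - \frac{109}{2}$ ($F = \frac{1}{2} \left(-109\right) = - \frac{109}{2} \approx -54.5$)
$H{\left(A \right)} = -20$ ($H{\left(A \right)} = \left(-2\right) 10 = -20$)
$k{\left(V \right)} = V^{2} - \frac{107 V}{2}$ ($k{\left(V \right)} = \left(V^{2} - \frac{109 V}{2}\right) + V = V^{2} - \frac{107 V}{2}$)
$\sqrt{k{\left(H{\left(-8 \right)} \right)} + T} = \sqrt{\frac{1}{2} \left(-20\right) \left(-107 + 2 \left(-20\right)\right) + 0} = \sqrt{\frac{1}{2} \left(-20\right) \left(-107 - 40\right) + 0} = \sqrt{\frac{1}{2} \left(-20\right) \left(-147\right) + 0} = \sqrt{1470 + 0} = \sqrt{1470} = 7 \sqrt{30}$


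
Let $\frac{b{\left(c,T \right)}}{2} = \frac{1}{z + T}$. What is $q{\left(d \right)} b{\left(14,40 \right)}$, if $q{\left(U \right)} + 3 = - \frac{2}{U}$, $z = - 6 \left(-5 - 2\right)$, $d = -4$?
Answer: $- \frac{5}{82} \approx -0.060976$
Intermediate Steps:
$z = 42$ ($z = \left(-6\right) \left(-7\right) = 42$)
$q{\left(U \right)} = -3 - \frac{2}{U}$
$b{\left(c,T \right)} = \frac{2}{42 + T}$
$q{\left(d \right)} b{\left(14,40 \right)} = \left(-3 - \frac{2}{-4}\right) \frac{2}{42 + 40} = \left(-3 - - \frac{1}{2}\right) \frac{2}{82} = \left(-3 + \frac{1}{2}\right) 2 \cdot \frac{1}{82} = \left(- \frac{5}{2}\right) \frac{1}{41} = - \frac{5}{82}$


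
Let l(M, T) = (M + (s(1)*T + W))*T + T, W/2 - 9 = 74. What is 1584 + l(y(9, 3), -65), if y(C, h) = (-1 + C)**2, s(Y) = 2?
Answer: -4981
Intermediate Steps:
W = 166 (W = 18 + 2*74 = 18 + 148 = 166)
l(M, T) = T + T*(166 + M + 2*T) (l(M, T) = (M + (2*T + 166))*T + T = (M + (166 + 2*T))*T + T = (166 + M + 2*T)*T + T = T*(166 + M + 2*T) + T = T + T*(166 + M + 2*T))
1584 + l(y(9, 3), -65) = 1584 - 65*(167 + (-1 + 9)**2 + 2*(-65)) = 1584 - 65*(167 + 8**2 - 130) = 1584 - 65*(167 + 64 - 130) = 1584 - 65*101 = 1584 - 6565 = -4981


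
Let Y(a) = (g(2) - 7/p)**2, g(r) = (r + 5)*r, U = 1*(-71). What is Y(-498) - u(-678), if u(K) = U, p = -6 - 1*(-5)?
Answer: 512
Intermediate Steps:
p = -1 (p = -6 + 5 = -1)
U = -71
u(K) = -71
g(r) = r*(5 + r) (g(r) = (5 + r)*r = r*(5 + r))
Y(a) = 441 (Y(a) = (2*(5 + 2) - 7/(-1))**2 = (2*7 - 7*(-1))**2 = (14 + 7)**2 = 21**2 = 441)
Y(-498) - u(-678) = 441 - 1*(-71) = 441 + 71 = 512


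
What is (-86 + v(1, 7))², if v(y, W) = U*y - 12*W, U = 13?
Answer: 24649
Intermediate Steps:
v(y, W) = -12*W + 13*y (v(y, W) = 13*y - 12*W = -12*W + 13*y)
(-86 + v(1, 7))² = (-86 + (-12*7 + 13*1))² = (-86 + (-84 + 13))² = (-86 - 71)² = (-157)² = 24649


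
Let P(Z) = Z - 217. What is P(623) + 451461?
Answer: 451867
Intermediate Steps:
P(Z) = -217 + Z
P(623) + 451461 = (-217 + 623) + 451461 = 406 + 451461 = 451867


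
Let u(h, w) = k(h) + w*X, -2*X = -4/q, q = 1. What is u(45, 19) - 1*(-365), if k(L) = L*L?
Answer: 2428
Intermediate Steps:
k(L) = L²
X = 2 (X = -(-2)/1 = -(-2) = -½*(-4) = 2)
u(h, w) = h² + 2*w (u(h, w) = h² + w*2 = h² + 2*w)
u(45, 19) - 1*(-365) = (45² + 2*19) - 1*(-365) = (2025 + 38) + 365 = 2063 + 365 = 2428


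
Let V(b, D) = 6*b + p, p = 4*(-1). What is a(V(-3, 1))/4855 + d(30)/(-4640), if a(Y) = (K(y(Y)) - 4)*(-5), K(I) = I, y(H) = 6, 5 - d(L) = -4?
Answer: -18019/4505440 ≈ -0.0039994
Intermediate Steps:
d(L) = 9 (d(L) = 5 - 1*(-4) = 5 + 4 = 9)
p = -4
V(b, D) = -4 + 6*b (V(b, D) = 6*b - 4 = -4 + 6*b)
a(Y) = -10 (a(Y) = (6 - 4)*(-5) = 2*(-5) = -10)
a(V(-3, 1))/4855 + d(30)/(-4640) = -10/4855 + 9/(-4640) = -10*1/4855 + 9*(-1/4640) = -2/971 - 9/4640 = -18019/4505440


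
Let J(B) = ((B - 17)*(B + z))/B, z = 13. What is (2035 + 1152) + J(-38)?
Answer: 119731/38 ≈ 3150.8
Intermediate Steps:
J(B) = (-17 + B)*(13 + B)/B (J(B) = ((B - 17)*(B + 13))/B = ((-17 + B)*(13 + B))/B = (-17 + B)*(13 + B)/B)
(2035 + 1152) + J(-38) = (2035 + 1152) + (-4 - 38 - 221/(-38)) = 3187 + (-4 - 38 - 221*(-1/38)) = 3187 + (-4 - 38 + 221/38) = 3187 - 1375/38 = 119731/38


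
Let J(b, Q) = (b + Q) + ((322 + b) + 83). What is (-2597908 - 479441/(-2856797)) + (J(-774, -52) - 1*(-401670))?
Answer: -6277619522660/2856797 ≈ -2.1974e+6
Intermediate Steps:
J(b, Q) = 405 + Q + 2*b (J(b, Q) = (Q + b) + (405 + b) = 405 + Q + 2*b)
(-2597908 - 479441/(-2856797)) + (J(-774, -52) - 1*(-401670)) = (-2597908 - 479441/(-2856797)) + ((405 - 52 + 2*(-774)) - 1*(-401670)) = (-2597908 - 479441*(-1/2856797)) + ((405 - 52 - 1548) + 401670) = (-2597908 + 479441/2856797) + (-1195 + 401670) = -7421695301235/2856797 + 400475 = -6277619522660/2856797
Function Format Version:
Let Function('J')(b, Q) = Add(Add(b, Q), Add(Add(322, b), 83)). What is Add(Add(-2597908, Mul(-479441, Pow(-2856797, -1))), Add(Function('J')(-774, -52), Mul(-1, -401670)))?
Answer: Rational(-6277619522660, 2856797) ≈ -2.1974e+6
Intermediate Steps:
Function('J')(b, Q) = Add(405, Q, Mul(2, b)) (Function('J')(b, Q) = Add(Add(Q, b), Add(405, b)) = Add(405, Q, Mul(2, b)))
Add(Add(-2597908, Mul(-479441, Pow(-2856797, -1))), Add(Function('J')(-774, -52), Mul(-1, -401670))) = Add(Add(-2597908, Mul(-479441, Pow(-2856797, -1))), Add(Add(405, -52, Mul(2, -774)), Mul(-1, -401670))) = Add(Add(-2597908, Mul(-479441, Rational(-1, 2856797))), Add(Add(405, -52, -1548), 401670)) = Add(Add(-2597908, Rational(479441, 2856797)), Add(-1195, 401670)) = Add(Rational(-7421695301235, 2856797), 400475) = Rational(-6277619522660, 2856797)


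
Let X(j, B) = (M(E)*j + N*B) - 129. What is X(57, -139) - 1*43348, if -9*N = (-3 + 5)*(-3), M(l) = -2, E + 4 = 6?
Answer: -131051/3 ≈ -43684.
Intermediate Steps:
E = 2 (E = -4 + 6 = 2)
N = ⅔ (N = -(-3 + 5)*(-3)/9 = -2*(-3)/9 = -⅑*(-6) = ⅔ ≈ 0.66667)
X(j, B) = -129 - 2*j + 2*B/3 (X(j, B) = (-2*j + 2*B/3) - 129 = -129 - 2*j + 2*B/3)
X(57, -139) - 1*43348 = (-129 - 2*57 + (⅔)*(-139)) - 1*43348 = (-129 - 114 - 278/3) - 43348 = -1007/3 - 43348 = -131051/3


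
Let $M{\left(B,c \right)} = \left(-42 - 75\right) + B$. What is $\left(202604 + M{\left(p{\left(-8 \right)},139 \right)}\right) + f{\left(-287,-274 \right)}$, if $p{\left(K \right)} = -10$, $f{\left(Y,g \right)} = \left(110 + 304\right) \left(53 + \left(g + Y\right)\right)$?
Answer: $-7835$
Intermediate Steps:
$f{\left(Y,g \right)} = 21942 + 414 Y + 414 g$ ($f{\left(Y,g \right)} = 414 \left(53 + \left(Y + g\right)\right) = 414 \left(53 + Y + g\right) = 21942 + 414 Y + 414 g$)
$M{\left(B,c \right)} = -117 + B$
$\left(202604 + M{\left(p{\left(-8 \right)},139 \right)}\right) + f{\left(-287,-274 \right)} = \left(202604 - 127\right) + \left(21942 + 414 \left(-287\right) + 414 \left(-274\right)\right) = \left(202604 - 127\right) - 210312 = 202477 - 210312 = -7835$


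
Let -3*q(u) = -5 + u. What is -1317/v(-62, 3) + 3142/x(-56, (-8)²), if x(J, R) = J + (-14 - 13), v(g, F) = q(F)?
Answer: -334217/166 ≈ -2013.4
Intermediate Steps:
q(u) = 5/3 - u/3 (q(u) = -(-5 + u)/3 = 5/3 - u/3)
v(g, F) = 5/3 - F/3
x(J, R) = -27 + J (x(J, R) = J - 27 = -27 + J)
-1317/v(-62, 3) + 3142/x(-56, (-8)²) = -1317/(5/3 - ⅓*3) + 3142/(-27 - 56) = -1317/(5/3 - 1) + 3142/(-83) = -1317/⅔ + 3142*(-1/83) = -1317*3/2 - 3142/83 = -3951/2 - 3142/83 = -334217/166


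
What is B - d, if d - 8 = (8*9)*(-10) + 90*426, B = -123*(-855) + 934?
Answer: 68471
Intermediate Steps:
B = 106099 (B = 105165 + 934 = 106099)
d = 37628 (d = 8 + ((8*9)*(-10) + 90*426) = 8 + (72*(-10) + 38340) = 8 + (-720 + 38340) = 8 + 37620 = 37628)
B - d = 106099 - 1*37628 = 106099 - 37628 = 68471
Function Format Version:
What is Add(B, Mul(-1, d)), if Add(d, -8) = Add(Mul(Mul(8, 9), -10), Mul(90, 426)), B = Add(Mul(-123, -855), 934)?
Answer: 68471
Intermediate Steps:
B = 106099 (B = Add(105165, 934) = 106099)
d = 37628 (d = Add(8, Add(Mul(Mul(8, 9), -10), Mul(90, 426))) = Add(8, Add(Mul(72, -10), 38340)) = Add(8, Add(-720, 38340)) = Add(8, 37620) = 37628)
Add(B, Mul(-1, d)) = Add(106099, Mul(-1, 37628)) = Add(106099, -37628) = 68471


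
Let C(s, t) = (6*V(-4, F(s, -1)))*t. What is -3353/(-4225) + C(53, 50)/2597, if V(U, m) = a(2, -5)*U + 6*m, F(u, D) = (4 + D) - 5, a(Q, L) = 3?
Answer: -21712259/10972325 ≈ -1.9788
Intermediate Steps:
F(u, D) = -1 + D
V(U, m) = 3*U + 6*m
C(s, t) = -144*t (C(s, t) = (6*(3*(-4) + 6*(-1 - 1)))*t = (6*(-12 + 6*(-2)))*t = (6*(-12 - 12))*t = (6*(-24))*t = -144*t)
-3353/(-4225) + C(53, 50)/2597 = -3353/(-4225) - 144*50/2597 = -3353*(-1/4225) - 7200*1/2597 = 3353/4225 - 7200/2597 = -21712259/10972325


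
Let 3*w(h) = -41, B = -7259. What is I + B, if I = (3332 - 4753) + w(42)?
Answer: -26081/3 ≈ -8693.7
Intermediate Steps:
w(h) = -41/3 (w(h) = (1/3)*(-41) = -41/3)
I = -4304/3 (I = (3332 - 4753) - 41/3 = -1421 - 41/3 = -4304/3 ≈ -1434.7)
I + B = -4304/3 - 7259 = -26081/3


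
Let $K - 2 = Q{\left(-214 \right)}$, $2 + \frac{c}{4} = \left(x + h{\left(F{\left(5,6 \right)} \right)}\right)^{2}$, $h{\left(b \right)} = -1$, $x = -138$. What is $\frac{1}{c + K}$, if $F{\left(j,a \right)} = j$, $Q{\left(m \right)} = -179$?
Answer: $\frac{1}{77099} \approx 1.297 \cdot 10^{-5}$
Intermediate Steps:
$c = 77276$ ($c = -8 + 4 \left(-138 - 1\right)^{2} = -8 + 4 \left(-139\right)^{2} = -8 + 4 \cdot 19321 = -8 + 77284 = 77276$)
$K = -177$ ($K = 2 - 179 = -177$)
$\frac{1}{c + K} = \frac{1}{77276 - 177} = \frac{1}{77099}$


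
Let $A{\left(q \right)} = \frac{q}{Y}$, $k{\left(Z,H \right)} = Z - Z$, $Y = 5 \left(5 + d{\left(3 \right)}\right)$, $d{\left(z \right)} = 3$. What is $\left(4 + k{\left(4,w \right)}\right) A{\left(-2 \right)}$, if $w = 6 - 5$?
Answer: $- \frac{1}{5} \approx -0.2$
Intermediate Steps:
$w = 1$ ($w = 6 - 5 = 1$)
$Y = 40$ ($Y = 5 \left(5 + 3\right) = 5 \cdot 8 = 40$)
$k{\left(Z,H \right)} = 0$
$A{\left(q \right)} = \frac{q}{40}$
$\left(4 + k{\left(4,w \right)}\right) A{\left(-2 \right)} = \left(4 + 0\right) \frac{1}{40} \left(-2\right) = 4 \left(- \frac{1}{20}\right) = - \frac{1}{5}$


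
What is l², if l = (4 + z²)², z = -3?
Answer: 28561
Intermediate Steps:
l = 169 (l = (4 + (-3)²)² = (4 + 9)² = 13² = 169)
l² = 169² = 28561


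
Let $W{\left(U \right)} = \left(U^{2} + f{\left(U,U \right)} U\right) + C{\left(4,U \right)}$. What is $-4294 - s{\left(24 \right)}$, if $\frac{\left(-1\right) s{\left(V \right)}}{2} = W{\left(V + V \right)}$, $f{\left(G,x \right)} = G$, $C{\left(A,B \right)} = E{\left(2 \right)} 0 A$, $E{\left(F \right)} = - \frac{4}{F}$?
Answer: $4922$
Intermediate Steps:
$C{\left(A,B \right)} = 0$ ($C{\left(A,B \right)} = - \frac{4}{2} \cdot 0 A = \left(-4\right) \frac{1}{2} \cdot 0 A = \left(-2\right) 0 A = 0 A = 0$)
$W{\left(U \right)} = 2 U^{2}$ ($W{\left(U \right)} = \left(U^{2} + U U\right) + 0 = \left(U^{2} + U^{2}\right) + 0 = 2 U^{2} + 0 = 2 U^{2}$)
$s{\left(V \right)} = - 16 V^{2}$ ($s{\left(V \right)} = - 2 \cdot 2 \left(V + V\right)^{2} = - 2 \cdot 2 \left(2 V\right)^{2} = - 2 \cdot 2 \cdot 4 V^{2} = - 2 \cdot 8 V^{2} = - 16 V^{2}$)
$-4294 - s{\left(24 \right)} = -4294 - - 16 \cdot 24^{2} = -4294 - \left(-16\right) 576 = -4294 - -9216 = -4294 + 9216 = 4922$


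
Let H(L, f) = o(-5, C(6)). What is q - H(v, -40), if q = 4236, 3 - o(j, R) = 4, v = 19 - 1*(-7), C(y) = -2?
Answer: 4237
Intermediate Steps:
v = 26 (v = 19 + 7 = 26)
o(j, R) = -1 (o(j, R) = 3 - 1*4 = 3 - 4 = -1)
H(L, f) = -1
q - H(v, -40) = 4236 - 1*(-1) = 4236 + 1 = 4237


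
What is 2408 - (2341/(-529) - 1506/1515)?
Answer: 644732923/267145 ≈ 2413.4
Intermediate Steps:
2408 - (2341/(-529) - 1506/1515) = 2408 - (2341*(-1/529) - 1506*1/1515) = 2408 - (-2341/529 - 502/505) = 2408 - 1*(-1447763/267145) = 2408 + 1447763/267145 = 644732923/267145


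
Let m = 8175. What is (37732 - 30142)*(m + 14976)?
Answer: 175716090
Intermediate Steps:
(37732 - 30142)*(m + 14976) = (37732 - 30142)*(8175 + 14976) = 7590*23151 = 175716090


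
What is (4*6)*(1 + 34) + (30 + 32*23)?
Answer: 1606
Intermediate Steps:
(4*6)*(1 + 34) + (30 + 32*23) = 24*35 + (30 + 736) = 840 + 766 = 1606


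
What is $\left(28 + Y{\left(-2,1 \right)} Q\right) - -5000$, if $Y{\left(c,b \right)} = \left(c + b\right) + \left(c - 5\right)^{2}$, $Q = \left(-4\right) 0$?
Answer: $5028$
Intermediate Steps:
$Q = 0$
$Y{\left(c,b \right)} = b + c + \left(-5 + c\right)^{2}$ ($Y{\left(c,b \right)} = \left(b + c\right) + \left(-5 + c\right)^{2} = b + c + \left(-5 + c\right)^{2}$)
$\left(28 + Y{\left(-2,1 \right)} Q\right) - -5000 = \left(28 + \left(1 - 2 + \left(-5 - 2\right)^{2}\right) 0\right) - -5000 = \left(28 + \left(1 - 2 + \left(-7\right)^{2}\right) 0\right) + 5000 = \left(28 + \left(1 - 2 + 49\right) 0\right) + 5000 = \left(28 + 48 \cdot 0\right) + 5000 = \left(28 + 0\right) + 5000 = 28 + 5000 = 5028$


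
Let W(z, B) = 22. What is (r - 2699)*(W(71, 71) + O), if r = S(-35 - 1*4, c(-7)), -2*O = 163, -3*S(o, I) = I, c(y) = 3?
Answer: 160650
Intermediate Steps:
S(o, I) = -I/3
O = -163/2 (O = -1/2*163 = -163/2 ≈ -81.500)
r = -1 (r = -1/3*3 = -1)
(r - 2699)*(W(71, 71) + O) = (-1 - 2699)*(22 - 163/2) = -2700*(-119/2) = 160650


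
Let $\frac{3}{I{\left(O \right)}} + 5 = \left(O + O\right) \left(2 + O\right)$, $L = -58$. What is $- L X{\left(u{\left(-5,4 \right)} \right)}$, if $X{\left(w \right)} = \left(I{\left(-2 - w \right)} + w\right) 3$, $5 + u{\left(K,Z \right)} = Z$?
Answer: $- \frac{1740}{7} \approx -248.57$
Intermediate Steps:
$u{\left(K,Z \right)} = -5 + Z$
$I{\left(O \right)} = \frac{3}{-5 + 2 O \left(2 + O\right)}$ ($I{\left(O \right)} = \frac{3}{-5 + \left(O + O\right) \left(2 + O\right)} = \frac{3}{-5 + 2 O \left(2 + O\right)}$)
$X{\left(w \right)} = 3 w + \frac{9}{-13 - 4 w + 2 \left(-2 - w\right)^{2}}$ ($X{\left(w \right)} = \left(\frac{3}{-5 + 2 \left(-2 - w\right)^{2} + 4 \left(-2 - w\right)} + w\right) 3 = \left(\frac{3}{-5 + 2 \left(-2 - w\right)^{2} - \left(8 + 4 w\right)} + w\right) 3 = \left(\frac{3}{-13 - 4 w + 2 \left(-2 - w\right)^{2}} + w\right) 3 = \left(w + \frac{3}{-13 - 4 w + 2 \left(-2 - w\right)^{2}}\right) 3 = 3 w + \frac{9}{-13 - 4 w + 2 \left(-2 - w\right)^{2}}$)
$- L X{\left(u{\left(-5,4 \right)} \right)} = \left(-1\right) \left(-58\right) \frac{3 \left(3 - 5 \left(-5 + 4\right) + 2 \left(-5 + 4\right)^{3} + 4 \left(-5 + 4\right)^{2}\right)}{-5 + 2 \left(-5 + 4\right)^{2} + 4 \left(-5 + 4\right)} = 58 \frac{3 \left(3 - -5 + 2 \left(-1\right)^{3} + 4 \left(-1\right)^{2}\right)}{-5 + 2 \left(-1\right)^{2} + 4 \left(-1\right)} = 58 \frac{3 \left(3 + 5 + 2 \left(-1\right) + 4 \cdot 1\right)}{-5 + 2 \cdot 1 - 4} = 58 \frac{3 \left(3 + 5 - 2 + 4\right)}{-5 + 2 - 4} = 58 \cdot 3 \frac{1}{-7} \cdot 10 = 58 \cdot 3 \left(- \frac{1}{7}\right) 10 = 58 \left(- \frac{30}{7}\right) = - \frac{1740}{7}$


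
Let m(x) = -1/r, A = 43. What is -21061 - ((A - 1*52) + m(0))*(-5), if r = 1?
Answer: -21111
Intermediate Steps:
m(x) = -1 (m(x) = -1/1 = -1*1 = -1)
-21061 - ((A - 1*52) + m(0))*(-5) = -21061 - ((43 - 1*52) - 1)*(-5) = -21061 - ((43 - 52) - 1)*(-5) = -21061 - (-9 - 1)*(-5) = -21061 - (-10)*(-5) = -21061 - 1*50 = -21061 - 50 = -21111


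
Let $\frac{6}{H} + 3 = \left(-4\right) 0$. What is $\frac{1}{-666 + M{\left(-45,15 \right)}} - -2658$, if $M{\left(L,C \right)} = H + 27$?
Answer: $\frac{1703777}{641} \approx 2658.0$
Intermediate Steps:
$H = -2$ ($H = \frac{6}{-3 - 0} = \frac{6}{-3 + 0} = \frac{6}{-3} = 6 \left(- \frac{1}{3}\right) = -2$)
$M{\left(L,C \right)} = 25$ ($M{\left(L,C \right)} = -2 + 27 = 25$)
$\frac{1}{-666 + M{\left(-45,15 \right)}} - -2658 = \frac{1}{-666 + 25} - -2658 = \frac{1}{-641} + 2658 = - \frac{1}{641} + 2658 = \frac{1703777}{641}$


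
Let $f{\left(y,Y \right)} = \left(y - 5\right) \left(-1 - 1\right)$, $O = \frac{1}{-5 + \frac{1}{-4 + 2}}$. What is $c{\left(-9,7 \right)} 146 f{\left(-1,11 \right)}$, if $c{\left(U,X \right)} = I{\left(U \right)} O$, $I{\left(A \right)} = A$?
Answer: $\frac{31536}{11} \approx 2866.9$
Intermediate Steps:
$O = - \frac{2}{11}$ ($O = \frac{1}{-5 + \frac{1}{-2}} = \frac{1}{-5 - \frac{1}{2}} = \frac{1}{- \frac{11}{2}} = - \frac{2}{11} \approx -0.18182$)
$c{\left(U,X \right)} = - \frac{2 U}{11}$ ($c{\left(U,X \right)} = U \left(- \frac{2}{11}\right) = - \frac{2 U}{11}$)
$f{\left(y,Y \right)} = 10 - 2 y$ ($f{\left(y,Y \right)} = \left(-5 + y\right) \left(-2\right) = 10 - 2 y$)
$c{\left(-9,7 \right)} 146 f{\left(-1,11 \right)} = \left(- \frac{2}{11}\right) \left(-9\right) 146 \left(10 - -2\right) = \frac{18}{11} \cdot 146 \left(10 + 2\right) = \frac{2628}{11} \cdot 12 = \frac{31536}{11}$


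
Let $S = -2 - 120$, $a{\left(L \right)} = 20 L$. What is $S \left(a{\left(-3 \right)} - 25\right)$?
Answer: $10370$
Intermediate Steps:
$S = -122$ ($S = -2 - 120 = -122$)
$S \left(a{\left(-3 \right)} - 25\right) = - 122 \left(20 \left(-3\right) - 25\right) = - 122 \left(-60 - 25\right) = \left(-122\right) \left(-85\right) = 10370$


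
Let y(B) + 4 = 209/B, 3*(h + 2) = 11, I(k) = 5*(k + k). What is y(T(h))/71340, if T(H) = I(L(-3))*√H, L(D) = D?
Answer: -1/17835 - 209*√15/10701000 ≈ -0.00013171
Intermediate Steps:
I(k) = 10*k (I(k) = 5*(2*k) = 10*k)
h = 5/3 (h = -2 + (⅓)*11 = -2 + 11/3 = 5/3 ≈ 1.6667)
T(H) = -30*√H (T(H) = (10*(-3))*√H = -30*√H)
y(B) = -4 + 209/B
y(T(h))/71340 = (-4 + 209/((-10*√15)))/71340 = (-4 + 209/((-10*√15)))*(1/71340) = (-4 + 209*(-√15/150))*(1/71340) = (-4 - 209*√15/150)*(1/71340) = -1/17835 - 209*√15/10701000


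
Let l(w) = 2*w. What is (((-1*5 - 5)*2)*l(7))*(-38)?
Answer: 10640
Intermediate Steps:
(((-1*5 - 5)*2)*l(7))*(-38) = (((-1*5 - 5)*2)*(2*7))*(-38) = (((-5 - 5)*2)*14)*(-38) = (-10*2*14)*(-38) = -20*14*(-38) = -280*(-38) = 10640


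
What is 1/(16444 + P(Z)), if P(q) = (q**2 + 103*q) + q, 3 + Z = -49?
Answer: 1/13740 ≈ 7.2780e-5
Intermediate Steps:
Z = -52 (Z = -3 - 49 = -52)
P(q) = q**2 + 104*q
1/(16444 + P(Z)) = 1/(16444 - 52*(104 - 52)) = 1/(16444 - 52*52) = 1/(16444 - 2704) = 1/13740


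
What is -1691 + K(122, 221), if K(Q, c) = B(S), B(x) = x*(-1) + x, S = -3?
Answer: -1691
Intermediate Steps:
B(x) = 0 (B(x) = -x + x = 0)
K(Q, c) = 0
-1691 + K(122, 221) = -1691 + 0 = -1691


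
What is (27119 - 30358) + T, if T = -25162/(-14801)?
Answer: -47915277/14801 ≈ -3237.3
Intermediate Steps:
T = 25162/14801 (T = -25162*(-1/14801) = 25162/14801 ≈ 1.7000)
(27119 - 30358) + T = (27119 - 30358) + 25162/14801 = -3239 + 25162/14801 = -47915277/14801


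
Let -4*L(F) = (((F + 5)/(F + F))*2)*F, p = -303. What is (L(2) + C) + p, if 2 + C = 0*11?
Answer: -1227/4 ≈ -306.75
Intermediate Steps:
C = -2 (C = -2 + 0*11 = -2 + 0 = -2)
L(F) = -5/4 - F/4 (L(F) = -((F + 5)/(F + F))*2*F/4 = -((5 + F)/((2*F)))*2*F/4 = -((5 + F)*(1/(2*F)))*2*F/4 = -((5 + F)/(2*F))*2*F/4 = -(5 + F)/F*F/4 = -(5 + F)/4 = -5/4 - F/4)
(L(2) + C) + p = ((-5/4 - 1/4*2) - 2) - 303 = ((-5/4 - 1/2) - 2) - 303 = (-7/4 - 2) - 303 = -15/4 - 303 = -1227/4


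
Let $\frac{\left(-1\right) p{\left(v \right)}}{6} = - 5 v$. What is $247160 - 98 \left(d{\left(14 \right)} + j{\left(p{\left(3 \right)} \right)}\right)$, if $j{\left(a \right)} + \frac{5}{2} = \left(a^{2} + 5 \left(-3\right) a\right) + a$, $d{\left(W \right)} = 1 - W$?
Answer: $-421641$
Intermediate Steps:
$p{\left(v \right)} = 30 v$ ($p{\left(v \right)} = - 6 \left(- 5 v\right) = 30 v$)
$j{\left(a \right)} = - \frac{5}{2} + a^{2} - 14 a$ ($j{\left(a \right)} = - \frac{5}{2} + \left(\left(a^{2} + 5 \left(-3\right) a\right) + a\right) = - \frac{5}{2} + \left(\left(a^{2} - 15 a\right) + a\right) = - \frac{5}{2} + \left(a^{2} - 14 a\right) = - \frac{5}{2} + a^{2} - 14 a$)
$247160 - 98 \left(d{\left(14 \right)} + j{\left(p{\left(3 \right)} \right)}\right) = 247160 - 98 \left(\left(1 - 14\right) - \left(\frac{5}{2} - 8100 + 14 \cdot 30 \cdot 3\right)\right) = 247160 - 98 \left(\left(1 - 14\right) - \left(\frac{2525}{2} - 8100\right)\right) = 247160 - 98 \left(-13 - - \frac{13675}{2}\right) = 247160 - 98 \left(-13 + \frac{13675}{2}\right) = 247160 - 668801 = -421641$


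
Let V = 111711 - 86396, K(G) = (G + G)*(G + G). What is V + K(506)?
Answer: 1049459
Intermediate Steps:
K(G) = 4*G² (K(G) = (2*G)*(2*G) = 4*G²)
V = 25315
V + K(506) = 25315 + 4*506² = 25315 + 4*256036 = 25315 + 1024144 = 1049459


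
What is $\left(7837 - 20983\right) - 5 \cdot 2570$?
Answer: $-25996$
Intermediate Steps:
$\left(7837 - 20983\right) - 5 \cdot 2570 = -13146 - 12850 = -25996$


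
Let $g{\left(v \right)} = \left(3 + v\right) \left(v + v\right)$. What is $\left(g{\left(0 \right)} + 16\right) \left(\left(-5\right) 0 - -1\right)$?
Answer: $16$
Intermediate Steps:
$g{\left(v \right)} = 2 v \left(3 + v\right)$ ($g{\left(v \right)} = \left(3 + v\right) 2 v = 2 v \left(3 + v\right)$)
$\left(g{\left(0 \right)} + 16\right) \left(\left(-5\right) 0 - -1\right) = \left(2 \cdot 0 \left(3 + 0\right) + 16\right) \left(\left(-5\right) 0 - -1\right) = \left(2 \cdot 0 \cdot 3 + 16\right) \left(0 + 1\right) = \left(0 + 16\right) 1 = 16 \cdot 1 = 16$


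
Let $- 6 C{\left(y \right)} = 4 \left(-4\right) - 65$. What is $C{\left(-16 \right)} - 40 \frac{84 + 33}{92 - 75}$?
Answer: $- \frac{8901}{34} \approx -261.79$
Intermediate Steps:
$C{\left(y \right)} = \frac{27}{2}$ ($C{\left(y \right)} = - \frac{4 \left(-4\right) - 65}{6} = - \frac{-16 - 65}{6} = \left(- \frac{1}{6}\right) \left(-81\right) = \frac{27}{2}$)
$C{\left(-16 \right)} - 40 \frac{84 + 33}{92 - 75} = \frac{27}{2} - 40 \frac{84 + 33}{92 - 75} = \frac{27}{2} - 40 \cdot \frac{117}{17} = \frac{27}{2} - \frac{4680}{17} = - \frac{8901}{34}$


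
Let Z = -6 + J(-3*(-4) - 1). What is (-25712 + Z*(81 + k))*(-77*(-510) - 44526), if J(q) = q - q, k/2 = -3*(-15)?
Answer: 140534928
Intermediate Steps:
k = 90 (k = 2*(-3*(-15)) = 2*45 = 90)
J(q) = 0
Z = -6 (Z = -6 + 0 = -6)
(-25712 + Z*(81 + k))*(-77*(-510) - 44526) = (-25712 - 6*(81 + 90))*(-77*(-510) - 44526) = (-25712 - 6*171)*(39270 - 44526) = (-25712 - 1026)*(-5256) = -26738*(-5256) = 140534928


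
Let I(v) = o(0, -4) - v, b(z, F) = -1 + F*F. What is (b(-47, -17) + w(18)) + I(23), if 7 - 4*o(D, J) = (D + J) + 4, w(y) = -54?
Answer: 851/4 ≈ 212.75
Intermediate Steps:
b(z, F) = -1 + F²
o(D, J) = ¾ - D/4 - J/4 (o(D, J) = 7/4 - ((D + J) + 4)/4 = 7/4 - (4 + D + J)/4 = 7/4 + (-1 - D/4 - J/4) = ¾ - D/4 - J/4)
I(v) = 7/4 - v (I(v) = (¾ - ¼*0 - ¼*(-4)) - v = (¾ + 0 + 1) - v = 7/4 - v)
(b(-47, -17) + w(18)) + I(23) = ((-1 + (-17)²) - 54) + (7/4 - 1*23) = ((-1 + 289) - 54) + (7/4 - 23) = (288 - 54) - 85/4 = 234 - 85/4 = 851/4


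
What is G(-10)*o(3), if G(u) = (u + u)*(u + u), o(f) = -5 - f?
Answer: -3200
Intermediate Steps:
G(u) = 4*u**2 (G(u) = (2*u)*(2*u) = 4*u**2)
G(-10)*o(3) = (4*(-10)**2)*(-5 - 1*3) = (4*100)*(-5 - 3) = 400*(-8) = -3200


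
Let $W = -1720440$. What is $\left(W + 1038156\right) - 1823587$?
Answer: $-2505871$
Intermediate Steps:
$\left(W + 1038156\right) - 1823587 = \left(-1720440 + 1038156\right) - 1823587 = -682284 - 1823587 = -2505871$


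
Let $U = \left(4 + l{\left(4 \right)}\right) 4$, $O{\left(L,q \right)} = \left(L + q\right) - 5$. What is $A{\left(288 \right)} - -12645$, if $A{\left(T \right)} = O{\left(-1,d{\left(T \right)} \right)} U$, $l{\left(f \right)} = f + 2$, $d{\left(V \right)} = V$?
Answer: $23925$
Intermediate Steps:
$l{\left(f \right)} = 2 + f$
$O{\left(L,q \right)} = -5 + L + q$
$U = 40$ ($U = \left(4 + \left(2 + 4\right)\right) 4 = \left(4 + 6\right) 4 = 10 \cdot 4 = 40$)
$A{\left(T \right)} = -240 + 40 T$ ($A{\left(T \right)} = \left(-5 - 1 + T\right) 40 = \left(-6 + T\right) 40 = -240 + 40 T$)
$A{\left(288 \right)} - -12645 = \left(-240 + 40 \cdot 288\right) - -12645 = \left(-240 + 11520\right) + \left(-159070 + 171715\right) = 11280 + 12645 = 23925$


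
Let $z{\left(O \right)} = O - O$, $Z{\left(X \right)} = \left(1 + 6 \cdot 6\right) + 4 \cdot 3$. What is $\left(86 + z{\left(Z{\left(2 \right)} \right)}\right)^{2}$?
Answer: $7396$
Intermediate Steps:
$Z{\left(X \right)} = 49$ ($Z{\left(X \right)} = \left(1 + 36\right) + 12 = 37 + 12 = 49$)
$z{\left(O \right)} = 0$
$\left(86 + z{\left(Z{\left(2 \right)} \right)}\right)^{2} = \left(86 + 0\right)^{2} = 86^{2} = 7396$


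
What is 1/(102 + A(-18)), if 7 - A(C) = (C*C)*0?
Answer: 1/109 ≈ 0.0091743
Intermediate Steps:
A(C) = 7 (A(C) = 7 - C*C*0 = 7 - C²*0 = 7 - 1*0 = 7 + 0 = 7)
1/(102 + A(-18)) = 1/(102 + 7) = 1/109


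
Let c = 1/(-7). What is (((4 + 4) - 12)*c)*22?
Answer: 88/7 ≈ 12.571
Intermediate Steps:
c = -⅐ ≈ -0.14286
(((4 + 4) - 12)*c)*22 = (((4 + 4) - 12)*(-⅐))*22 = ((8 - 12)*(-⅐))*22 = -4*(-⅐)*22 = (4/7)*22 = 88/7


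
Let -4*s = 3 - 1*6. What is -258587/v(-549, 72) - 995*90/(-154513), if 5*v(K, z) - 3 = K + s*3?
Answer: 159859166774/67213155 ≈ 2378.4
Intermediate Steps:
s = 3/4 (s = -(3 - 1*6)/4 = -(3 - 6)/4 = -1/4*(-3) = 3/4 ≈ 0.75000)
v(K, z) = 21/20 + K/5 (v(K, z) = 3/5 + (K + (3/4)*3)/5 = 3/5 + (K + 9/4)/5 = 3/5 + (9/4 + K)/5 = 3/5 + (9/20 + K/5) = 21/20 + K/5)
-258587/v(-549, 72) - 995*90/(-154513) = -258587/(21/20 + (1/5)*(-549)) - 995*90/(-154513) = -258587/(21/20 - 549/5) - 89550*(-1/154513) = -258587/(-435/4) + 89550/154513 = -258587*(-4/435) + 89550/154513 = 1034348/435 + 89550/154513 = 159859166774/67213155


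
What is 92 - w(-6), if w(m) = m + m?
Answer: 104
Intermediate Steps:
w(m) = 2*m
92 - w(-6) = 92 - 2*(-6) = 92 - 1*(-12) = 92 + 12 = 104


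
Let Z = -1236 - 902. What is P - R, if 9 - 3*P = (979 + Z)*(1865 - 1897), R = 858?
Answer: -39653/3 ≈ -13218.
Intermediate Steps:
Z = -2138
P = -37079/3 (P = 3 - (979 - 2138)*(1865 - 1897)/3 = 3 - (-1159)*(-32)/3 = 3 - 1/3*37088 = 3 - 37088/3 = -37079/3 ≈ -12360.)
P - R = -37079/3 - 1*858 = -37079/3 - 858 = -39653/3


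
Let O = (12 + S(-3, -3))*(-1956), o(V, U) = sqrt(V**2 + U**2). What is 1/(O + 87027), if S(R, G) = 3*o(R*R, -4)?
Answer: 21185/233065299 + 652*sqrt(97)/77688433 ≈ 0.00017355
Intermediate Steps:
o(V, U) = sqrt(U**2 + V**2)
S(R, G) = 3*sqrt(16 + R**4) (S(R, G) = 3*sqrt((-4)**2 + (R*R)**2) = 3*sqrt(16 + (R**2)**2) = 3*sqrt(16 + R**4))
O = -23472 - 5868*sqrt(97) (O = (12 + 3*sqrt(16 + (-3)**4))*(-1956) = (12 + 3*sqrt(16 + 81))*(-1956) = (12 + 3*sqrt(97))*(-1956) = -23472 - 5868*sqrt(97) ≈ -81265.)
1/(O + 87027) = 1/((-23472 - 5868*sqrt(97)) + 87027) = 1/(63555 - 5868*sqrt(97))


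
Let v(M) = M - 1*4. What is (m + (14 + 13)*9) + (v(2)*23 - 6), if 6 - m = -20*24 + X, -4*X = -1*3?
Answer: 2705/4 ≈ 676.25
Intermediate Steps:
X = ¾ (X = -(-1)*3/4 = -¼*(-3) = ¾ ≈ 0.75000)
v(M) = -4 + M (v(M) = M - 4 = -4 + M)
m = 1941/4 (m = 6 - (-20*24 + ¾) = 6 - (-480 + ¾) = 6 - 1*(-1917/4) = 6 + 1917/4 = 1941/4 ≈ 485.25)
(m + (14 + 13)*9) + (v(2)*23 - 6) = (1941/4 + (14 + 13)*9) + ((-4 + 2)*23 - 6) = (1941/4 + 27*9) + (-2*23 - 6) = (1941/4 + 243) + (-46 - 6) = 2913/4 - 52 = 2705/4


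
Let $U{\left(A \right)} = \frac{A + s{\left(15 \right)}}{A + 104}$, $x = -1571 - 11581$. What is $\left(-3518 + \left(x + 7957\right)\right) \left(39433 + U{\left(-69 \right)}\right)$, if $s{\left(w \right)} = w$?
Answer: $- \frac{12024820013}{35} \approx -3.4357 \cdot 10^{8}$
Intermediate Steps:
$x = -13152$ ($x = -1571 - 11581 = -13152$)
$U{\left(A \right)} = \frac{15 + A}{104 + A}$ ($U{\left(A \right)} = \frac{A + 15}{A + 104} = \frac{15 + A}{104 + A}$)
$\left(-3518 + \left(x + 7957\right)\right) \left(39433 + U{\left(-69 \right)}\right) = \left(-3518 + \left(-13152 + 7957\right)\right) \left(39433 + \frac{15 - 69}{104 - 69}\right) = \left(-3518 - 5195\right) \left(39433 + \frac{1}{35} \left(-54\right)\right) = - 8713 \left(39433 + \frac{1}{35} \left(-54\right)\right) = - 8713 \left(39433 - \frac{54}{35}\right) = \left(-8713\right) \frac{1380101}{35} = - \frac{12024820013}{35}$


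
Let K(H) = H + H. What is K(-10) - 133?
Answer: -153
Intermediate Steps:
K(H) = 2*H
K(-10) - 133 = 2*(-10) - 133 = -20 - 133 = -153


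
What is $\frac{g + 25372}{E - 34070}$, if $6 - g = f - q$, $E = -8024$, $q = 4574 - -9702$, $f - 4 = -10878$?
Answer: $- \frac{25264}{21047} \approx -1.2004$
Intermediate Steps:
$f = -10874$ ($f = 4 - 10878 = -10874$)
$q = 14276$ ($q = 4574 + 9702 = 14276$)
$g = 25156$ ($g = 6 - \left(-10874 - 14276\right) = 6 - -25150 = 6 + 25150 = 25156$)
$\frac{g + 25372}{E - 34070} = \frac{25156 + 25372}{-8024 - 34070} = \frac{50528}{-42094} = 50528 \left(- \frac{1}{42094}\right) = - \frac{25264}{21047}$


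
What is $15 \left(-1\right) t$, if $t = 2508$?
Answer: $-37620$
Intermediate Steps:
$15 \left(-1\right) t = 15 \left(-1\right) 2508 = \left(-15\right) 2508 = -37620$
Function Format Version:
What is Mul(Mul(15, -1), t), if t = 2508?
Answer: -37620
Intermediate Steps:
Mul(Mul(15, -1), t) = Mul(Mul(15, -1), 2508) = Mul(-15, 2508) = -37620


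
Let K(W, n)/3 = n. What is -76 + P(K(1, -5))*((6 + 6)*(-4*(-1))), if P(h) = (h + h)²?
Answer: 43124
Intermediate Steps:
K(W, n) = 3*n
P(h) = 4*h² (P(h) = (2*h)² = 4*h²)
-76 + P(K(1, -5))*((6 + 6)*(-4*(-1))) = -76 + (4*(3*(-5))²)*((6 + 6)*(-4*(-1))) = -76 + (4*(-15)²)*(12*4) = -76 + (4*225)*48 = -76 + 900*48 = -76 + 43200 = 43124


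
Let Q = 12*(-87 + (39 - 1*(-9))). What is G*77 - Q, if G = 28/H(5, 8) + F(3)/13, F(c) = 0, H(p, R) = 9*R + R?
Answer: 9899/20 ≈ 494.95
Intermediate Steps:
H(p, R) = 10*R
G = 7/20 (G = 28/((10*8)) + 0/13 = 28/80 + 0*(1/13) = 28*(1/80) + 0 = 7/20 + 0 = 7/20 ≈ 0.35000)
Q = -468 (Q = 12*(-87 + (39 + 9)) = 12*(-87 + 48) = 12*(-39) = -468)
G*77 - Q = (7/20)*77 - 1*(-468) = 539/20 + 468 = 9899/20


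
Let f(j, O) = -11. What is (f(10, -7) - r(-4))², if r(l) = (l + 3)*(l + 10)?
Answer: 25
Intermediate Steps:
r(l) = (3 + l)*(10 + l)
(f(10, -7) - r(-4))² = (-11 - (30 + (-4)² + 13*(-4)))² = (-11 - (30 + 16 - 52))² = (-11 - 1*(-6))² = (-11 + 6)² = (-5)² = 25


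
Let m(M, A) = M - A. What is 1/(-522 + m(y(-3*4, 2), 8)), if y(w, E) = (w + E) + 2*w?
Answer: -1/564 ≈ -0.0017731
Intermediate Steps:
y(w, E) = E + 3*w (y(w, E) = (E + w) + 2*w = E + 3*w)
1/(-522 + m(y(-3*4, 2), 8)) = 1/(-522 + ((2 + 3*(-3*4)) - 1*8)) = 1/(-522 + ((2 + 3*(-12)) - 8)) = 1/(-522 + ((2 - 36) - 8)) = 1/(-522 + (-34 - 8)) = 1/(-522 - 42) = 1/(-564) = -1/564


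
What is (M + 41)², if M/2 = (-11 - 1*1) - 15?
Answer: 169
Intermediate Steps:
M = -54 (M = 2*((-11 - 1*1) - 15) = 2*((-11 - 1) - 15) = 2*(-12 - 15) = 2*(-27) = -54)
(M + 41)² = (-54 + 41)² = (-13)² = 169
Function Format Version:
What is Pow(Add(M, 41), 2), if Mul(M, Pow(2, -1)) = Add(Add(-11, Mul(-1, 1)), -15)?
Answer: 169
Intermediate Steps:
M = -54 (M = Mul(2, Add(Add(-11, Mul(-1, 1)), -15)) = Mul(2, Add(Add(-11, -1), -15)) = Mul(2, Add(-12, -15)) = Mul(2, -27) = -54)
Pow(Add(M, 41), 2) = Pow(Add(-54, 41), 2) = Pow(-13, 2) = 169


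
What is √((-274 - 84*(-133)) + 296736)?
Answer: √307634 ≈ 554.65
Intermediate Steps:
√((-274 - 84*(-133)) + 296736) = √((-274 + 11172) + 296736) = √(10898 + 296736) = √307634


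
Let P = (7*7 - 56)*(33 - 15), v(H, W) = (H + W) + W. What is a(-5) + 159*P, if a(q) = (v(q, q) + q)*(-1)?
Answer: -20014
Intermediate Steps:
v(H, W) = H + 2*W
a(q) = -4*q (a(q) = ((q + 2*q) + q)*(-1) = (3*q + q)*(-1) = (4*q)*(-1) = -4*q)
P = -126 (P = (49 - 56)*18 = -7*18 = -126)
a(-5) + 159*P = -4*(-5) + 159*(-126) = 20 - 20034 = -20014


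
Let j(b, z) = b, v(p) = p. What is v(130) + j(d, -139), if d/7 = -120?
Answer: -710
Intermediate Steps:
d = -840 (d = 7*(-120) = -840)
v(130) + j(d, -139) = 130 - 840 = -710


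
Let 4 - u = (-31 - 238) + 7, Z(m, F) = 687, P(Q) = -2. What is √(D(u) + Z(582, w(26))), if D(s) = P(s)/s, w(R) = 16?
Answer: √12152210/133 ≈ 26.211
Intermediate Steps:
u = 266 (u = 4 - ((-31 - 238) + 7) = 4 - (-269 + 7) = 4 - 1*(-262) = 4 + 262 = 266)
D(s) = -2/s
√(D(u) + Z(582, w(26))) = √(-2/266 + 687) = √(-2*1/266 + 687) = √(-1/133 + 687) = √(91370/133) = √12152210/133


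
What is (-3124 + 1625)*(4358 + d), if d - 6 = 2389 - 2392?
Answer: -6537139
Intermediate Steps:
d = 3 (d = 6 + (2389 - 2392) = 6 - 3 = 3)
(-3124 + 1625)*(4358 + d) = (-3124 + 1625)*(4358 + 3) = -1499*4361 = -6537139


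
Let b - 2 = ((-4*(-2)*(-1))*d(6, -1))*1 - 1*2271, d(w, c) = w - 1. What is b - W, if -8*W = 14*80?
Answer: -2169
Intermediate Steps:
d(w, c) = -1 + w
W = -140 (W = -7*80/4 = -⅛*1120 = -140)
b = -2309 (b = 2 + (((-4*(-2)*(-1))*(-1 + 6))*1 - 1*2271) = 2 + (((8*(-1))*5)*1 - 2271) = 2 + (-8*5*1 - 2271) = 2 + (-40*1 - 2271) = 2 + (-40 - 2271) = 2 - 2311 = -2309)
b - W = -2309 - 1*(-140) = -2309 + 140 = -2169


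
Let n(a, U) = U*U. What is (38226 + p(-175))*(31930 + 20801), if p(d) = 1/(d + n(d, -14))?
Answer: 2015697717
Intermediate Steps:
n(a, U) = U²
p(d) = 1/(196 + d) (p(d) = 1/(d + (-14)²) = 1/(d + 196) = 1/(196 + d))
(38226 + p(-175))*(31930 + 20801) = (38226 + 1/(196 - 175))*(31930 + 20801) = (38226 + 1/21)*52731 = (802747/21)*52731 = 2015697717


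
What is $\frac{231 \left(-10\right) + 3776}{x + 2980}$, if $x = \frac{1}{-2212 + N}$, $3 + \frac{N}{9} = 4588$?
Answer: $\frac{57251698}{116377941} \approx 0.49195$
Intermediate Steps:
$N = 41265$ ($N = -27 + 9 \cdot 4588 = -27 + 41292 = 41265$)
$x = \frac{1}{39053}$ ($x = \frac{1}{-2212 + 41265} = \frac{1}{39053} \approx 2.5606 \cdot 10^{-5}$)
$\frac{231 \left(-10\right) + 3776}{x + 2980} = \frac{231 \left(-10\right) + 3776}{\frac{1}{39053} + 2980} = \frac{-2310 + 3776}{\frac{116377941}{39053}} = 1466 \cdot \frac{39053}{116377941} = \frac{57251698}{116377941}$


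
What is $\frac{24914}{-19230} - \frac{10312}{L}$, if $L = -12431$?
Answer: $- \frac{55703087}{119524065} \approx -0.46604$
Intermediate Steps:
$\frac{24914}{-19230} - \frac{10312}{L} = \frac{24914}{-19230} - \frac{10312}{-12431} = 24914 \left(- \frac{1}{19230}\right) - - \frac{10312}{12431} = - \frac{12457}{9615} + \frac{10312}{12431} = - \frac{55703087}{119524065}$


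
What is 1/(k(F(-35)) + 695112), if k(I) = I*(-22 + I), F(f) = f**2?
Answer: 1/2168787 ≈ 4.6109e-7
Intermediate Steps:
1/(k(F(-35)) + 695112) = 1/((-35)**2*(-22 + (-35)**2) + 695112) = 1/(1225*(-22 + 1225) + 695112) = 1/(1225*1203 + 695112) = 1/(1473675 + 695112) = 1/2168787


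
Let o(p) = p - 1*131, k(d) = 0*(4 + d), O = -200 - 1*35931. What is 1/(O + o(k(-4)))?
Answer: -1/36262 ≈ -2.7577e-5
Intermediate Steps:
O = -36131 (O = -200 - 35931 = -36131)
k(d) = 0
o(p) = -131 + p (o(p) = p - 131 = -131 + p)
1/(O + o(k(-4))) = 1/(-36131 + (-131 + 0)) = 1/(-36131 - 131) = 1/(-36262) = -1/36262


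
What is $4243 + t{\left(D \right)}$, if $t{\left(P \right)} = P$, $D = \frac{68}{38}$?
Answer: $\frac{80651}{19} \approx 4244.8$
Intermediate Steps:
$D = \frac{34}{19}$ ($D = 68 \cdot \frac{1}{38} = \frac{34}{19} \approx 1.7895$)
$4243 + t{\left(D \right)} = 4243 + \frac{34}{19} = \frac{80651}{19}$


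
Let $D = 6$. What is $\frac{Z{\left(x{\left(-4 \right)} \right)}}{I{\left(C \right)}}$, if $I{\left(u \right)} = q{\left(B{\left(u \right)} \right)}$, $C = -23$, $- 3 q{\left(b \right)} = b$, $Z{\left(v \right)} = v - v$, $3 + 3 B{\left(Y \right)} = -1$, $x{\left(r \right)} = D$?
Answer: $0$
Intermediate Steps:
$x{\left(r \right)} = 6$
$B{\left(Y \right)} = - \frac{4}{3}$ ($B{\left(Y \right)} = -1 + \frac{1}{3} \left(-1\right) = -1 - \frac{1}{3} = - \frac{4}{3}$)
$Z{\left(v \right)} = 0$
$q{\left(b \right)} = - \frac{b}{3}$
$I{\left(u \right)} = \frac{4}{9}$ ($I{\left(u \right)} = \left(- \frac{1}{3}\right) \left(- \frac{4}{3}\right) = \frac{4}{9}$)
$\frac{Z{\left(x{\left(-4 \right)} \right)}}{I{\left(C \right)}} = \frac{0}{\frac{4}{9}} = 0 \cdot \frac{9}{4} = 0$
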